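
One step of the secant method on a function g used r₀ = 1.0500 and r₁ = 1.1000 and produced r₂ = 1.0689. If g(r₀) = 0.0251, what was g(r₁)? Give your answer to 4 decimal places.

The secant line through (1.0500, 0.0251) and (1.1000, g(r₁)) crosses zero at r₂ = 1.0689.
So (1.0500, 0.0251), (1.1000, g(r₁)), (1.0689, 0) are collinear:
g(r₁) = 0.0251 · (1.1000 − 1.0689) / (1.0500 − 1.0689) = 0.0251 · (0.031100)/(-0.018900) = -0.041302

-0.0413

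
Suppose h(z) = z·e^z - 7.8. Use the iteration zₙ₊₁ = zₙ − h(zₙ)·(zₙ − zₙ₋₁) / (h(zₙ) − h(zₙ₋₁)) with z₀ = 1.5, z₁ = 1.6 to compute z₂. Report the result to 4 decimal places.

1.5896

h(1.5) = -1.077466, h(1.6) = 0.124852
z₂ = 1.600000 − 0.124852·(1.600000 − 1.500000) / (0.124852 − (-1.077466)) = 1.600000 − (0.012485)/(1.202318) = 1.589616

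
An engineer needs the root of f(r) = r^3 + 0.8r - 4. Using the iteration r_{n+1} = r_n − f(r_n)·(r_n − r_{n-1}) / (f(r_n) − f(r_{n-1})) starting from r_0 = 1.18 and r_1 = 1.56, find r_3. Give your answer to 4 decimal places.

f(1.18) = -1.412968, f(1.56) = 1.044416
r_2 = 1.560000 − 1.044416·(1.560000 − 1.180000) / (1.044416 − (-1.412968)) = 1.560000 − (0.396878)/(2.457384) = 1.398496
f(1.398496) = -0.146039
r_3 = 1.398496 − (-0.146039)·(1.398496 − 1.560000) / (-0.146039 − 1.044416) = 1.398496 − (0.023586)/(-1.190455) = 1.418308

1.4183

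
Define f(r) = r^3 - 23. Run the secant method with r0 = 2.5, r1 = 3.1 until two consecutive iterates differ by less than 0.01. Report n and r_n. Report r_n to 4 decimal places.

f(2.5) = -7.375000, f(3.1) = 6.791000
r2 = 3.100000 − 6.791000·(0.600000)/(14.166000) = 2.812368;  |Δ| = 0.287632
f(2.812368) = -0.755826
r3 = 2.812368 − (-0.755826)·(-0.287632)/(-7.546826) = 2.841174;  |Δ| = 0.028807
f(2.841174) = -0.065266
r4 = 2.841174 − (-0.065266)·(0.028807)/(0.690560) = 2.843897;  |Δ| = 0.002723
|r4 − r3| = 0.002723 < 0.01

n = 4, r_n = 2.8439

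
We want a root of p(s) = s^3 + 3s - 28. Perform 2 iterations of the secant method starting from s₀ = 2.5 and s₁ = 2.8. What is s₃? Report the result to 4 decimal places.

2.7085

p(2.5) = -4.875000, p(2.8) = 2.352000
s₂ = 2.800000 − 2.352000·(2.800000 − 2.500000) / (2.352000 − (-4.875000)) = 2.800000 − (0.705600)/(7.227000) = 2.702366
p(2.702366) = -0.158109
s₃ = 2.702366 − (-0.158109)·(2.702366 − 2.800000) / (-0.158109 − 2.352000) = 2.702366 − (0.015437)/(-2.510109) = 2.708516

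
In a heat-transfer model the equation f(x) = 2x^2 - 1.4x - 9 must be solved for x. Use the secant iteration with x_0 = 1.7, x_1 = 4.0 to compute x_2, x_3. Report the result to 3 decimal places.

f(1.7) = -5.60000, f(4.0) = 17.40000
x_2 = 4.00000 − 17.40000·(4.00000 − 1.70000) / (17.40000 − (-5.60000)) = 4.00000 − (40.02000)/(23.00000) = 2.26000
f(2.26000) = -1.94880
x_3 = 2.26000 − (-1.94880)·(2.26000 − 4.00000) / (-1.94880 − 17.40000) = 2.26000 − (3.39091)/(-19.34880) = 2.43525

2.260, 2.435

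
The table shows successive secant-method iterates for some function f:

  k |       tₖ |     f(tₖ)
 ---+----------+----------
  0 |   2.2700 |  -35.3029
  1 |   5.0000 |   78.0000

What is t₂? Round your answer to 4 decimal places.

3.1206

t₂ = 5.0000 − 78.0000·(5.0000 − 2.2700) / (78.0000 − (-35.3029))
   = 5.0000 − (212.940000)/(113.302900) = 3.120613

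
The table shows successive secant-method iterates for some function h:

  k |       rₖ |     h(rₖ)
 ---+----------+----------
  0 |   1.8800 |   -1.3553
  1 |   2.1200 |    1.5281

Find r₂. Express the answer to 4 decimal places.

1.9928

r₂ = 2.1200 − 1.5281·(2.1200 − 1.8800) / (1.5281 − (-1.3553))
   = 2.1200 − (0.366744)/(2.883400) = 1.992808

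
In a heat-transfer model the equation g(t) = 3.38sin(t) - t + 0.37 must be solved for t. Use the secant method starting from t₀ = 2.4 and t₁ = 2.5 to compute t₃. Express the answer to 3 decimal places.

g(2.4) = 0.25307, g(2.5) = -0.10716
t₂ = 2.50000 − (-0.10716)·(2.50000 − 2.40000) / (-0.10716 − 0.25307) = 2.50000 − (-0.01072)/(-0.36023) = 2.47025
g(2.47025) = 0.00223
t₃ = 2.47025 − 0.00223·(2.47025 − 2.50000) / (0.00223 − (-0.10716)) = 2.47025 − (-0.00007)/(0.10940) = 2.47086

2.471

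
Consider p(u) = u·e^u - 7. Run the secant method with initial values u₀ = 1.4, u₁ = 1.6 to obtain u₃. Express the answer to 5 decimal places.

p(1.4) = -1.3227200, p(1.6) = 0.9248519
u₂ = 1.6000000 − 0.9248519·(1.6000000 − 1.4000000) / (0.9248519 − (-1.3227200)) = 1.6000000 − (0.1849704)/(2.2475719) = 1.5177021
p(1.5177021) = -0.0766513
u₃ = 1.5177021 − (-0.0766513)·(1.5177021 − 1.6000000) / (-0.0766513 − 0.9248519) = 1.5177021 − (0.0063082)/(-1.0015032) = 1.5240009

1.52400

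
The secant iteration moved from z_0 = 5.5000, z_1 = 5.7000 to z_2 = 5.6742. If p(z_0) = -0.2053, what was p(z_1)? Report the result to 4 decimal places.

0.0304

The secant line through (5.5000, -0.2053) and (5.7000, p(z_1)) crosses zero at z_2 = 5.6742.
So (5.5000, -0.2053), (5.7000, p(z_1)), (5.6742, 0) are collinear:
p(z_1) = -0.2053 · (5.7000 − 5.6742) / (5.5000 − 5.6742) = -0.2053 · (0.025800)/(-0.174200) = 0.030406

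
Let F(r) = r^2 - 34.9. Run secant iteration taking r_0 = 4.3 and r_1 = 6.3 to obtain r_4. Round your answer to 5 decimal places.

F(4.3) = -16.4100000, F(6.3) = 4.7900000
r_2 = 6.3000000 − 4.7900000·(6.3000000 − 4.3000000) / (4.7900000 − (-16.4100000)) = 6.3000000 − (9.5800000)/(21.2000000) = 5.8481132
F(5.8481132) = -0.6995719
r_3 = 5.8481132 − (-0.6995719)·(5.8481132 − 6.3000000) / (-0.6995719 − 4.7900000) = 5.8481132 − (0.3161273)/(-5.4895719) = 5.9057001
F(5.9057001) = -0.0227065
r_4 = 5.9057001 − (-0.0227065)·(5.9057001 − 5.8481132) / (-0.0227065 − (-0.6995719)) = 5.9057001 − (-0.0013076)/(0.6768654) = 5.9076319

5.90763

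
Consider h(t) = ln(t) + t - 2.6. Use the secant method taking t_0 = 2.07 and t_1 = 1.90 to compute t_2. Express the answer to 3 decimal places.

h(2.07) = 0.19755, h(1.90) = -0.05815
t_2 = 1.90000 − (-0.05815)·(1.90000 − 2.07000) / (-0.05815 − 0.19755) = 1.90000 − (0.00988)/(-0.25569) = 1.93866

1.939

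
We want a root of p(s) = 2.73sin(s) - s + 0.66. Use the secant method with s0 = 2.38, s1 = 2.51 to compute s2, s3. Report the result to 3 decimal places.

p(2.38) = 0.16390, p(2.51) = -0.23812
s2 = 2.51000 − (-0.23812)·(2.51000 − 2.38000) / (-0.23812 − 0.16390) = 2.51000 − (-0.03096)/(-0.40203) = 2.43300
p(2.43300) = 0.00359
s3 = 2.43300 − 0.00359·(2.43300 − 2.51000) / (0.00359 − (-0.23812)) = 2.43300 − (-0.00028)/(0.24171) = 2.43414

2.433, 2.434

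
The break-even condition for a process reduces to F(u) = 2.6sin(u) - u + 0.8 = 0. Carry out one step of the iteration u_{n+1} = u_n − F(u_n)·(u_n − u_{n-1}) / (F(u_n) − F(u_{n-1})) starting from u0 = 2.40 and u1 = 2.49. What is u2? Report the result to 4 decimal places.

2.4522

F(2.40) = 0.156204, F(2.49) = -0.113221
u2 = 2.490000 − (-0.113221)·(2.490000 − 2.400000) / (-0.113221 − 0.156204) = 2.490000 − (-0.010190)/(-0.269425) = 2.452179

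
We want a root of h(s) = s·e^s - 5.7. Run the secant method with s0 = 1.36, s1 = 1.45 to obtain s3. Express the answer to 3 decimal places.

h(1.36) = -0.40118, h(1.45) = 0.48152
s2 = 1.45000 − 0.48152·(1.45000 − 1.36000) / (0.48152 − (-0.40118)) = 1.45000 − (0.04334)/(0.88269) = 1.40090
h(1.40090) = -0.01391
s3 = 1.40090 − (-0.01391)·(1.40090 − 1.45000) / (-0.01391 − 0.48152) = 1.40090 − (0.00068)/(-0.49543) = 1.40228

1.402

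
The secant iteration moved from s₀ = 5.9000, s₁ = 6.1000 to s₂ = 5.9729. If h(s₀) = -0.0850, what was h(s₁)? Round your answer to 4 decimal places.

0.1482

The secant line through (5.9000, -0.0850) and (6.1000, h(s₁)) crosses zero at s₂ = 5.9729.
So (5.9000, -0.0850), (6.1000, h(s₁)), (5.9729, 0) are collinear:
h(s₁) = -0.0850 · (6.1000 − 5.9729) / (5.9000 − 5.9729) = -0.0850 · (0.127100)/(-0.072900) = 0.148196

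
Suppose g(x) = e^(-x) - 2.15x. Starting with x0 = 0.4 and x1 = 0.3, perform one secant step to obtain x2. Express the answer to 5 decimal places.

0.33356

g(0.4) = -0.1896800, g(0.3) = 0.0958182
x2 = 0.3000000 − 0.0958182·(0.3000000 − 0.4000000) / (0.0958182 − (-0.1896800)) = 0.3000000 − (-0.0095818)/(0.2854982) = 0.3335618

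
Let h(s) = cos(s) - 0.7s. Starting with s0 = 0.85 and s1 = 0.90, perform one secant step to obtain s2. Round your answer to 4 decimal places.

0.8943

h(0.85) = 0.064983, h(0.90) = -0.008390
s2 = 0.900000 − (-0.008390)·(0.900000 − 0.850000) / (-0.008390 − 0.064983) = 0.900000 − (-0.000420)/(-0.073373) = 0.894283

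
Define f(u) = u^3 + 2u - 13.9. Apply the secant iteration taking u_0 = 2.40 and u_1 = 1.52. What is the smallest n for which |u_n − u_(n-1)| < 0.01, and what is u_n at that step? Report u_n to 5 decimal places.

n = 5, u_n = 2.12848

f(2.40) = 4.7240000, f(1.52) = -7.3481920
u_2 = 1.5200000 − (-7.3481920)·(-0.8800000)/(-12.0721920) = 2.0556450;  |Δ| = 0.5356450
f(2.0556450) = -1.1022199
u_3 = 2.0556450 − (-1.1022199)·(0.5356450)/(6.2459721) = 2.1501697;  |Δ| = 0.0945247
f(2.1501697) = 0.3410672
u_4 = 2.1501697 − 0.3410672·(0.0945247)/(1.4432871) = 2.1278323;  |Δ| = 0.0223374
f(2.1278323) = -0.0102129
u_5 = 2.1278323 − (-0.0102129)·(-0.0223374)/(-0.3512801) = 2.1284817;  |Δ| = 0.0006494
|u_5 − u_4| = 0.0006494 < 0.01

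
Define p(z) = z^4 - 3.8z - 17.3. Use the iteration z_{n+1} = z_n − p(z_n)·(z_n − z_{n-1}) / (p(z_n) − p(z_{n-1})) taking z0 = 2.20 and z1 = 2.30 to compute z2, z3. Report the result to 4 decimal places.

2.2535, 2.2552

p(2.20) = -2.234400, p(2.30) = 1.944100
z2 = 2.300000 − 1.944100·(2.300000 − 2.200000) / (1.944100 − (-2.234400)) = 2.300000 − (0.194410)/(4.178500) = 2.253474
p(2.253474) = -0.075655
z3 = 2.253474 − (-0.075655)·(2.253474 − 2.300000) / (-0.075655 − 1.944100) = 2.253474 − (0.003520)/(-2.019755) = 2.255216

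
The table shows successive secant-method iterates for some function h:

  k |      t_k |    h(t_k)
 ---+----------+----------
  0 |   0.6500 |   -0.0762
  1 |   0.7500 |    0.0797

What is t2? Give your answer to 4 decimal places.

0.6989

t2 = 0.7500 − 0.0797·(0.7500 − 0.6500) / (0.0797 − (-0.0762))
   = 0.7500 − (0.007970)/(0.155900) = 0.698877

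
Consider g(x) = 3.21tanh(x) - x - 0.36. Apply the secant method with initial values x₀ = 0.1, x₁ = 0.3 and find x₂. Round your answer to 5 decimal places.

0.16747

g(0.1) = -0.1400657, g(0.3) = 0.2751135
x₂ = 0.3000000 − 0.2751135·(0.3000000 − 0.1000000) / (0.2751135 − (-0.1400657)) = 0.3000000 − (0.0550227)/(0.4151792) = 0.1674724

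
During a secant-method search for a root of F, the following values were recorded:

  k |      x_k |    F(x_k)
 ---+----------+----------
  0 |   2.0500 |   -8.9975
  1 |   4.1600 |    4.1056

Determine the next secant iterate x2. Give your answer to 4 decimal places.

3.4989

x2 = 4.1600 − 4.1056·(4.1600 − 2.0500) / (4.1056 − (-8.9975))
   = 4.1600 − (8.662816)/(13.103100) = 3.498873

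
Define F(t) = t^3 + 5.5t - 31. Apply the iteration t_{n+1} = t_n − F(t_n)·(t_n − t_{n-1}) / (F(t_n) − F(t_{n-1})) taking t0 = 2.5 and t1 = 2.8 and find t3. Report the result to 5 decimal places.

2.56535

F(2.5) = -1.6250000, F(2.8) = 6.3520000
t2 = 2.8000000 − 6.3520000·(2.8000000 − 2.5000000) / (6.3520000 − (-1.6250000)) = 2.8000000 − (1.9056000)/(7.9770000) = 2.5611132
F(2.5611132) = -0.1147655
t3 = 2.5611132 − (-0.1147655)·(2.5611132 − 2.8000000) / (-0.1147655 − 6.3520000) = 2.5611132 − (0.0274160)/(-6.4667655) = 2.5653527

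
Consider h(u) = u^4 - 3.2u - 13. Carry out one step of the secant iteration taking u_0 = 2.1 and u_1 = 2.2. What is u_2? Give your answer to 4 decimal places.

2.1074

h(2.1) = -0.271900, h(2.2) = 3.385600
u_2 = 2.200000 − 3.385600·(2.200000 − 2.100000) / (3.385600 − (-0.271900)) = 2.200000 − (0.338560)/(3.657500) = 2.107434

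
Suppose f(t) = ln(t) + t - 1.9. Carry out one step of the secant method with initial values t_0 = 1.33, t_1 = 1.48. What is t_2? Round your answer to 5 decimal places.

f(1.33) = -0.2848211, f(1.48) = -0.0279579
t_2 = 1.4800000 − (-0.0279579)·(1.4800000 − 1.3300000) / (-0.0279579 − (-0.2848211)) = 1.4800000 − (-0.0041937)/(0.2568631) = 1.4963265

1.49633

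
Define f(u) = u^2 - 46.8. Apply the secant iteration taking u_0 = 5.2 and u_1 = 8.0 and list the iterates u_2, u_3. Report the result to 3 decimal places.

f(5.2) = -19.76000, f(8.0) = 17.20000
u_2 = 8.00000 − 17.20000·(8.00000 − 5.20000) / (17.20000 − (-19.76000)) = 8.00000 − (48.16000)/(36.96000) = 6.69697
f(6.69697) = -1.95060
u_3 = 6.69697 − (-1.95060)·(6.69697 − 8.00000) / (-1.95060 − 17.20000) = 6.69697 − (2.54169)/(-19.15060) = 6.82969

6.697, 6.830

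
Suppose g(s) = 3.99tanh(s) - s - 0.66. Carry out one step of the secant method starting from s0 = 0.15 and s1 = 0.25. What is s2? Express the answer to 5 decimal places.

0.22626

g(0.15) = -0.2159487, g(0.25) = 0.0672255
s2 = 0.2500000 − 0.0672255·(0.2500000 − 0.1500000) / (0.0672255 − (-0.2159487)) = 0.2500000 − (0.0067225)/(0.2831742) = 0.2262600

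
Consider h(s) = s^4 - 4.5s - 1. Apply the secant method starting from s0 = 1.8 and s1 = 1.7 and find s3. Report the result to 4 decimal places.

h(1.8) = 1.397600, h(1.7) = -0.297900
s2 = 1.700000 − (-0.297900)·(1.700000 − 1.800000) / (-0.297900 − 1.397600) = 1.700000 − (0.029790)/(-1.695500) = 1.717570
h(1.717570) = -0.026289
s3 = 1.717570 − (-0.026289)·(1.717570 − 1.700000) / (-0.026289 − (-0.297900)) = 1.717570 − (-0.000462)/(0.271611) = 1.719271

1.7193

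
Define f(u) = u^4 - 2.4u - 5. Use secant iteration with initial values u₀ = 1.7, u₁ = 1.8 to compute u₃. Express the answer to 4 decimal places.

f(1.7) = -0.727900, f(1.8) = 1.177600
u₂ = 1.800000 − 1.177600·(1.800000 − 1.700000) / (1.177600 − (-0.727900)) = 1.800000 − (0.117760)/(1.905500) = 1.738200
f(1.738200) = -0.043190
u₃ = 1.738200 − (-0.043190)·(1.738200 − 1.800000) / (-0.043190 − 1.177600) = 1.738200 − (0.002669)/(-1.220790) = 1.740386

1.7404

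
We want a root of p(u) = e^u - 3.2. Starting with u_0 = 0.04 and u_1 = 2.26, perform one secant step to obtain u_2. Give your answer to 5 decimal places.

p(0.04) = -2.1591892, p(2.26) = 6.3830892
u_2 = 2.2600000 − 6.3830892·(2.2600000 − 0.0400000) / (6.3830892 − (-2.1591892)) = 2.2600000 − (14.1704580)/(8.5422784) = 0.6011384

0.60114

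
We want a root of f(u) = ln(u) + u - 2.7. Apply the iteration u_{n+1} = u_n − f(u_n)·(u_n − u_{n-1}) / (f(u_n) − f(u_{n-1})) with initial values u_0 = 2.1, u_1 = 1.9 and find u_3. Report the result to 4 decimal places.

f(2.1) = 0.141937, f(1.9) = -0.158146
u_2 = 1.900000 − (-0.158146)·(1.900000 − 2.100000) / (-0.158146 − 0.141937) = 1.900000 − (0.031629)/(-0.300083) = 2.005401
f(2.005401) = 0.001246
u_3 = 2.005401 − 0.001246·(2.005401 − 1.900000) / (0.001246 − (-0.158146)) = 2.005401 − (0.000131)/(0.159392) = 2.004578

2.0046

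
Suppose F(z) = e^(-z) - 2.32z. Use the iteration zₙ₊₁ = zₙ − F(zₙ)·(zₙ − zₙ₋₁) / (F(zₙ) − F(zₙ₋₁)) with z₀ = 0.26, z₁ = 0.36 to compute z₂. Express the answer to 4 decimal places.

0.3150

F(0.26) = 0.167852, F(0.36) = -0.137524
z₂ = 0.360000 − (-0.137524)·(0.360000 − 0.260000) / (-0.137524 − 0.167852) = 0.360000 − (-0.013752)/(-0.305375) = 0.314966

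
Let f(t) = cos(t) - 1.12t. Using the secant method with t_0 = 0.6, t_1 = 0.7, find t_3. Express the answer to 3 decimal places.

f(0.6) = 0.15334, f(0.7) = -0.01916
t_2 = 0.70000 − (-0.01916)·(0.70000 − 0.60000) / (-0.01916 − 0.15334) = 0.70000 − (-0.00192)/(-0.17249) = 0.68889
f(0.68889) = 0.00039
t_3 = 0.68889 − 0.00039·(0.68889 − 0.70000) / (0.00039 − (-0.01916)) = 0.68889 − (0.00000)/(0.01955) = 0.68911

0.689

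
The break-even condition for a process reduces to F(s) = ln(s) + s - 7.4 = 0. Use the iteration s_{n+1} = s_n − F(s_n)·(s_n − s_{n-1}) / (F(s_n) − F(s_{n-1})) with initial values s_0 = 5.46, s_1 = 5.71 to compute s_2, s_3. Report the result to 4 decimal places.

F(5.46) = -0.242551, F(5.71) = 0.052219
s_2 = 5.710000 − 0.052219·(5.710000 − 5.460000) / (0.052219 − (-0.242551)) = 5.710000 − (0.013055)/(0.294770) = 5.665712
F(5.665712) = 0.000145
s_3 = 5.665712 − 0.000145·(5.665712 − 5.710000) / (0.000145 − 0.052219) = 5.665712 − (-0.000006)/(-0.052074) = 5.665589

5.6657, 5.6656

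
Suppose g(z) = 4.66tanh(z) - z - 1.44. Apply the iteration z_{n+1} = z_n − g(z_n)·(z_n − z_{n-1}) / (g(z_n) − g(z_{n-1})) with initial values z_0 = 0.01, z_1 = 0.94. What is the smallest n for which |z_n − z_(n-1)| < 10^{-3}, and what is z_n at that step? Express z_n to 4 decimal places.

n = 6, z_n = 0.4235

g(0.01) = -1.403402, g(0.94) = 1.046136
z_2 = 0.940000 − 1.046136·(0.930000)/(2.449537) = 0.542820;  |Δ| = 0.397180
g(0.542820) = 0.324439
z_3 = 0.542820 − 0.324439·(-0.397180)/(-0.721697) = 0.364269;  |Δ| = 0.178552
g(0.364269) = -0.178076
z_4 = 0.364269 − (-0.178076)·(-0.178552)/(-0.502515) = 0.427542;  |Δ| = 0.063273
g(0.427542) = 0.011673
z_5 = 0.427542 − 0.011673·(0.063273)/(0.189749) = 0.423649;  |Δ| = 0.003893
g(0.423649) = 0.000353
z_6 = 0.423649 − 0.000353·(-0.003893)/(-0.011321) = 0.423528;  |Δ| = 0.000121
|z_6 − z_5| = 0.000121 < 10^{-3}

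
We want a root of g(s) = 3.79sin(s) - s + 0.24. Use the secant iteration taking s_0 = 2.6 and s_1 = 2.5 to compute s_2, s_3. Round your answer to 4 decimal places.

g(2.6) = -0.406250, g(2.5) = 0.008209
s_2 = 2.500000 − 0.008209·(2.500000 − 2.600000) / (0.008209 − (-0.406250)) = 2.500000 − (-0.000821)/(0.414459) = 2.501981
g(2.501981) = 0.000210
s_3 = 2.501981 − 0.000210·(2.501981 − 2.500000) / (0.000210 − 0.008209) = 2.501981 − (0.000000)/(-0.007999) = 2.502033

2.5020, 2.5020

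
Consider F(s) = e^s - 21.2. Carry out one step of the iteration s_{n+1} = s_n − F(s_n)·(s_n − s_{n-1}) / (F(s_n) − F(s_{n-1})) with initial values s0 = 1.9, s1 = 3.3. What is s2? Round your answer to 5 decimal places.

F(1.9) = -14.5141056, F(3.3) = 5.9126389
s2 = 3.3000000 − 5.9126389·(3.3000000 − 1.9000000) / (5.9126389 − (-14.5141056)) = 3.3000000 − (8.2776945)/(20.4267445) = 2.8947619

2.89476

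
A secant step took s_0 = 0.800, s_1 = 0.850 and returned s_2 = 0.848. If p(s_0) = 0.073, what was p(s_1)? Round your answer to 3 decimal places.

-0.003

The secant line through (0.800, 0.073) and (0.850, p(s_1)) crosses zero at s_2 = 0.848.
So (0.800, 0.073), (0.850, p(s_1)), (0.848, 0) are collinear:
p(s_1) = 0.073 · (0.850 − 0.848) / (0.800 − 0.848) = 0.073 · (0.00200)/(-0.04800) = -0.00304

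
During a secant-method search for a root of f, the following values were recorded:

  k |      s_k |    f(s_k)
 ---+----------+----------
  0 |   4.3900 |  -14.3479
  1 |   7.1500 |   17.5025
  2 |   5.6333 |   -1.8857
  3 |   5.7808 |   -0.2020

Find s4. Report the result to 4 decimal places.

s4 = 5.7808 − (-0.2020)·(5.7808 − 5.6333) / (-0.2020 − (-1.8857))
   = 5.7808 − (-0.029795)/(1.683700) = 5.798496

5.7985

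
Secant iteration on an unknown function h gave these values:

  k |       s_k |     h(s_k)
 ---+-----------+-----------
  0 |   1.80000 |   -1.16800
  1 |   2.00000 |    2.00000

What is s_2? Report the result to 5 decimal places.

s_2 = 2.00000 − 2.00000·(2.00000 − 1.80000) / (2.00000 − (-1.16800))
   = 2.00000 − (0.4000000)/(3.1680000) = 1.8737374

1.87374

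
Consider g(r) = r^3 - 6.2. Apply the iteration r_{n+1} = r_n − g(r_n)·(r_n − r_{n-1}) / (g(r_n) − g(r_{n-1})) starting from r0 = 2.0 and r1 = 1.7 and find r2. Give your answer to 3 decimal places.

1.825

g(2.0) = 1.80000, g(1.7) = -1.28700
r2 = 1.70000 − (-1.28700)·(1.70000 − 2.00000) / (-1.28700 − 1.80000) = 1.70000 − (0.38610)/(-3.08700) = 1.82507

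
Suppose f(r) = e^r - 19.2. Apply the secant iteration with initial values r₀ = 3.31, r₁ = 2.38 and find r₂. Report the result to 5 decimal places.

f(3.31) = 8.1851255, f(2.38) = -8.3950971
r₂ = 2.3800000 − (-8.3950971)·(2.3800000 − 3.3100000) / (-8.3950971 − 8.1851255) = 2.3800000 − (7.8074403)/(-16.5802226) = 2.8508888

2.85089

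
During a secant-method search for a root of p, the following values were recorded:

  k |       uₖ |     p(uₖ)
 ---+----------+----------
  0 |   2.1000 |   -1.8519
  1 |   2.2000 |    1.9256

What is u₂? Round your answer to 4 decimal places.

2.1490

u₂ = 2.2000 − 1.9256·(2.2000 − 2.1000) / (1.9256 − (-1.8519))
   = 2.2000 − (0.192560)/(3.777500) = 2.149024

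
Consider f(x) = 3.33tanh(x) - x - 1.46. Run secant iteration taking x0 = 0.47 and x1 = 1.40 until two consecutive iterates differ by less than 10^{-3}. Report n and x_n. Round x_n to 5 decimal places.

n = 8, x_n = 1.61806

f(0.47) = -0.4707963, f(1.40) = 0.0882210
x2 = 1.4000000 − 0.0882210·(0.9300000)/(0.5590173) = 1.2532326;  |Δ| = 0.1467674
f(1.2532326) = 0.1145622
x3 = 1.2532326 − 0.1145622·(-0.1467674)/(0.0263412) = 1.8915479;  |Δ| = 0.6383153
f(1.8915479) = -0.1697063
x4 = 1.8915479 − (-0.1697063)·(0.6383153)/(-0.2842685) = 1.5104782;  |Δ| = 0.3810697
f(1.5104782) = 0.0499113
x5 = 1.5104782 − 0.0499113·(-0.3810697)/(0.2196176) = 1.5970819;  |Δ| = 0.0866037
f(1.5970819) = 0.0106078
x6 = 1.5970819 − 0.0106078·(0.0866037)/(-0.0393036) = 1.6204556;  |Δ| = 0.0233737
f(1.6204556) = -0.0012369
x7 = 1.6204556 − (-0.0012369)·(0.0233737)/(-0.0118447) = 1.6180147;  |Δ| = 0.0024409
f(1.6180147) = 0.0000231
x8 = 1.6180147 − 0.0000231·(-0.0024409)/(0.0012601) = 1.6180595;  |Δ| = 0.0000448
|x8 − x7| = 0.0000448 < 10^{-3}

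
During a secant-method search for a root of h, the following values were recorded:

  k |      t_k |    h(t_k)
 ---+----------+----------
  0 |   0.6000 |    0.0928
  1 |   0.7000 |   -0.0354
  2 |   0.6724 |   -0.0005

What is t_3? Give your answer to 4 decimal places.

t_3 = 0.6724 − (-0.0005)·(0.6724 − 0.7000) / (-0.0005 − (-0.0354))
   = 0.6724 − (0.000014)/(0.034900) = 0.672005

0.6720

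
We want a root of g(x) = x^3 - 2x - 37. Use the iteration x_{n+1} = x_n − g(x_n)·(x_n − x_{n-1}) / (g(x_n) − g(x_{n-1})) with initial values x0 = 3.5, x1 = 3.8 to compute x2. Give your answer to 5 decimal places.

g(3.5) = -1.1250000, g(3.8) = 10.2720000
x2 = 3.8000000 − 10.2720000·(3.8000000 − 3.5000000) / (10.2720000 − (-1.1250000)) = 3.8000000 − (3.0816000)/(11.3970000) = 3.5296131

3.52961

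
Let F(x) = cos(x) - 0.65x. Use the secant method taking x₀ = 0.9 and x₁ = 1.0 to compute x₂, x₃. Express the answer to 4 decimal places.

0.9250, 0.9254

F(0.9) = 0.036610, F(1.0) = -0.109698
x₂ = 1.000000 − (-0.109698)·(1.000000 − 0.900000) / (-0.109698 − 0.036610) = 1.000000 − (-0.010970)/(-0.146308) = 0.925023
F(0.925023) = 0.000552
x₃ = 0.925023 − 0.000552·(0.925023 − 1.000000) / (0.000552 − (-0.109698)) = 0.925023 − (-0.000041)/(0.110250) = 0.925398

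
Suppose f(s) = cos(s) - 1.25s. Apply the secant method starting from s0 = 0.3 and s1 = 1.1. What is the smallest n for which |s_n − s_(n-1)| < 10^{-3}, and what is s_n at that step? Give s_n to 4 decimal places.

n = 5, s_n = 0.6411

f(0.3) = 0.580336, f(1.1) = -0.921404
s2 = 1.100000 − (-0.921404)·(0.800000)/(-1.501740) = 0.609154;  |Δ| = 0.490846
f(0.609154) = 0.058690
s3 = 0.609154 − 0.058690·(-0.490846)/(0.980094) = 0.638547;  |Δ| = 0.029393
f(0.638547) = 0.004779
s4 = 0.638547 − 0.004779·(0.029393)/(-0.053910) = 0.641153;  |Δ| = 0.002606
f(0.641153) = -0.000034
s5 = 0.641153 − (-0.000034)·(0.002606)/(-0.004813) = 0.641134;  |Δ| = 0.000018
|s5 − s4| = 0.000018 < 10^{-3}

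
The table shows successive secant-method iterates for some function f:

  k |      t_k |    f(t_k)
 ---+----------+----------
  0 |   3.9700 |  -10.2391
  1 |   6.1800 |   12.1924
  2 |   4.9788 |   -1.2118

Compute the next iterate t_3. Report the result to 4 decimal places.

5.0874

t_3 = 4.9788 − (-1.2118)·(4.9788 − 6.1800) / (-1.2118 − 12.1924)
   = 4.9788 − (1.455614)/(-13.404200) = 5.087394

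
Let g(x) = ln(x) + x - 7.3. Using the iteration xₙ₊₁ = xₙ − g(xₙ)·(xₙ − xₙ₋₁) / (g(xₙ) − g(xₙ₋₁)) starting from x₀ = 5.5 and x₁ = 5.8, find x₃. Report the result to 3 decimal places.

g(5.5) = -0.09525, g(5.8) = 0.25786
x₂ = 5.80000 − 0.25786·(5.80000 − 5.50000) / (0.25786 − (-0.09525)) = 5.80000 − (0.07736)/(0.35311) = 5.58093
g(5.58093) = 0.00028
x₃ = 5.58093 − 0.00028·(5.58093 − 5.80000) / (0.00028 − 0.25786) = 5.58093 − (-0.00006)/(-0.25758) = 5.58069

5.581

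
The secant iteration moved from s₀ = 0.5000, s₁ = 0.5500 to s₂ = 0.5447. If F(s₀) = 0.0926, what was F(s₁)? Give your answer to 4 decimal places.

-0.0110

The secant line through (0.5000, 0.0926) and (0.5500, F(s₁)) crosses zero at s₂ = 0.5447.
So (0.5000, 0.0926), (0.5500, F(s₁)), (0.5447, 0) are collinear:
F(s₁) = 0.0926 · (0.5500 − 0.5447) / (0.5000 − 0.5447) = 0.0926 · (0.005300)/(-0.044700) = -0.010979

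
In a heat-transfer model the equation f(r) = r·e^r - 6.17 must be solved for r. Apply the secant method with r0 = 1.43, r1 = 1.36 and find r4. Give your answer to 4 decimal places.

f(1.43) = -0.194460, f(1.36) = -0.871177
r2 = 1.360000 − (-0.871177)·(1.360000 − 1.430000) / (-0.871177 − (-0.194460)) = 1.360000 − (0.060982)/(-0.676717) = 1.450115
f(1.450115) = 0.012718
r3 = 1.450115 − 0.012718·(1.450115 − 1.360000) / (0.012718 − (-0.871177)) = 1.450115 − (0.001146)/(0.883895) = 1.448818
f(1.448818) = -0.000815
r4 = 1.448818 − (-0.000815)·(1.448818 − 1.450115) / (-0.000815 − 0.012718) = 1.448818 − (0.000001)/(-0.013533) = 1.448896

1.4489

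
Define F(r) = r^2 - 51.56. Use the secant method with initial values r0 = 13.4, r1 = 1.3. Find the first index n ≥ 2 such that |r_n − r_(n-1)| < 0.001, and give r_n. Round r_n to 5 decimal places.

F(13.4) = 128.0000000, F(1.3) = -49.8700000
r2 = 1.3000000 − (-49.8700000)·(-12.1000000)/(-177.8700000) = 4.6925170;  |Δ| = 3.3925170
F(4.6925170) = -29.5402841
r3 = 4.6925170 − (-29.5402841)·(3.3925170)/(20.3297159) = 9.6220456;  |Δ| = 4.9295286
F(9.6220456) = 41.0237622
r4 = 9.6220456 − 41.0237622·(4.9295286)/(70.5640463) = 6.7561696;  |Δ| = 2.8658760
F(6.7561696) = -5.9141725
r5 = 6.7561696 − (-5.9141725)·(-2.8658760)/(-46.9379347) = 7.1172695;  |Δ| = 0.3610999
F(7.1172695) = -0.9044745
r6 = 7.1172695 − (-0.9044745)·(0.3610999)/(5.0096980) = 7.1824642;  |Δ| = 0.0651947
F(7.1824642) = 0.0277921
r7 = 7.1824642 − 0.0277921·(0.0651947)/(0.9322666) = 7.1805207;  |Δ| = 0.0019435
F(7.1805207) = -0.0001229
r8 = 7.1805207 − (-0.0001229)·(-0.0019435)/(-0.0279151) = 7.1805292;  |Δ| = 0.0000086
|r8 − r7| = 0.0000086 < 0.001

n = 8, r_n = 7.18053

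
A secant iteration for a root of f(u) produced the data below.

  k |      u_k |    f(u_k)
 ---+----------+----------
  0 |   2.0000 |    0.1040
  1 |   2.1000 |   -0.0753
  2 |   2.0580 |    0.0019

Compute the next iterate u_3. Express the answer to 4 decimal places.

2.0590

u_3 = 2.0580 − 0.0019·(2.0580 − 2.1000) / (0.0019 − (-0.0753))
   = 2.0580 − (-0.000080)/(0.077200) = 2.059034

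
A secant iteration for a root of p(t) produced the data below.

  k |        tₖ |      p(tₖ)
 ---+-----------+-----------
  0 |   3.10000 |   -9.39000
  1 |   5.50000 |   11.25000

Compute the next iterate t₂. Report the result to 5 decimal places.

4.19186

t₂ = 5.50000 − 11.25000·(5.50000 − 3.10000) / (11.25000 − (-9.39000))
   = 5.50000 − (27.0000000)/(20.6400000) = 4.1918605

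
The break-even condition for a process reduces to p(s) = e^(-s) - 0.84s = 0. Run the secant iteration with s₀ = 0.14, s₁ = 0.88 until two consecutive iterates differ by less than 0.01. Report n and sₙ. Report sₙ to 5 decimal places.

p(0.14) = 0.7517582, p(0.88) = -0.3244171
s₂ = 0.8800000 − (-0.3244171)·(0.7400000)/(-1.0761753) = 0.6569242;  |Δ| = 0.2230758
p(0.6569242) = -0.0333728
s₃ = 0.6569242 − (-0.0333728)·(-0.2230758)/(0.2910442) = 0.6313450;  |Δ| = 0.0255792
p(0.6313450) = 0.0015461
s₄ = 0.6313450 − 0.0015461·(-0.0255792)/(0.0349189) = 0.6324776;  |Δ| = 0.0011326
|s₄ − s₃| = 0.0011326 < 0.01

n = 4, sₙ = 0.63248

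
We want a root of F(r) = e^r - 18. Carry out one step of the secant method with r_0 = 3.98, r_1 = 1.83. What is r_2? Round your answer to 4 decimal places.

2.3650

F(3.98) = 35.517034, F(1.83) = -11.766113
r_2 = 1.830000 − (-11.766113)·(1.830000 − 3.980000) / (-11.766113 − 35.517034) = 1.830000 − (25.297144)/(-47.283148) = 2.365014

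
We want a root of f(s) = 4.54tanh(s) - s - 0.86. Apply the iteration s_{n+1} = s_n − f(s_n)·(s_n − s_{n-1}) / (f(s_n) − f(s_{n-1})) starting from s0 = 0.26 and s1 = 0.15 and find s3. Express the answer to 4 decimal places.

f(0.26) = 0.034502, f(0.15) = -0.334062
s2 = 0.150000 − (-0.334062)·(0.150000 − 0.260000) / (-0.334062 − 0.034502) = 0.150000 − (0.036747)/(-0.368564) = 0.249703
f(0.249703) = 0.000959
s3 = 0.249703 − 0.000959·(0.249703 − 0.150000) / (0.000959 − (-0.334062)) = 0.249703 − (0.000096)/(0.335021) = 0.249417

0.2494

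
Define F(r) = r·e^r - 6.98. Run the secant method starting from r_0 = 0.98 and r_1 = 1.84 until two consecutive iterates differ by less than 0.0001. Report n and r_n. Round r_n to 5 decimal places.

F(0.98) = -4.3688329, F(1.84) = 4.6056304
r_2 = 1.8400000 − 4.6056304·(0.8600000)/(8.9744633) = 1.3986541;  |Δ| = 0.4413459
F(1.3986541) = -1.3158060
r_3 = 1.3986541 − (-1.3158060)·(-0.4413459)/(-5.9214364) = 1.4967259;  |Δ| = 0.0980717
F(1.4967259) = -0.2940664
r_4 = 1.4967259 − (-0.2940664)·(0.0980717)/(1.0217397) = 1.5249519;  |Δ| = 0.0282260
F(1.5249519) = 0.0270354
r_5 = 1.5249519 − 0.0270354·(0.0282260)/(0.3211018) = 1.5225754;  |Δ| = 0.0023765
F(1.5225754) = -0.0004910
r_6 = 1.5225754 − (-0.0004910)·(-0.0023765)/(-0.0275264) = 1.5226177;  |Δ| = 0.0000424
|r_6 − r_5| = 0.0000424 < 0.0001

n = 6, r_n = 1.52262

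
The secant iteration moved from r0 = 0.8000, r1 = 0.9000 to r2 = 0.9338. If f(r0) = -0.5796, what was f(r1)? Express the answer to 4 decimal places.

The secant line through (0.8000, -0.5796) and (0.9000, f(r1)) crosses zero at r2 = 0.9338.
So (0.8000, -0.5796), (0.9000, f(r1)), (0.9338, 0) are collinear:
f(r1) = -0.5796 · (0.9000 − 0.9338) / (0.8000 − 0.9338) = -0.5796 · (-0.033800)/(-0.133800) = -0.146416

-0.1464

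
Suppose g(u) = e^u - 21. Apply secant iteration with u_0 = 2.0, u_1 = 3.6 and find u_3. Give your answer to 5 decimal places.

g(2.0) = -13.6109439, g(3.6) = 15.5982344
u_2 = 3.6000000 − 15.5982344·(3.6000000 − 2.0000000) / (15.5982344 − (-13.6109439)) = 3.6000000 − (24.9571751)/(29.2091783) = 2.7455708
g(2.7455708) = -5.4264994
u_3 = 2.7455708 − (-5.4264994)·(2.7455708 − 3.6000000) / (-5.4264994 − 15.5982344) = 2.7455708 − (4.6365596)/(-21.0247338) = 2.9660996

2.96610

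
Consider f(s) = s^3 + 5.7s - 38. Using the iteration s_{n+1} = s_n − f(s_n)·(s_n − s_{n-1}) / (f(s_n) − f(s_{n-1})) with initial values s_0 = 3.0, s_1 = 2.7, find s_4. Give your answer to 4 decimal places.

2.8030

f(3.0) = 6.100000, f(2.7) = -2.927000
s_2 = 2.700000 − (-2.927000)·(2.700000 − 3.000000) / (-2.927000 − 6.100000) = 2.700000 − (0.878100)/(-9.027000) = 2.797275
f(2.797275) = -0.167567
s_3 = 2.797275 − (-0.167567)·(2.797275 − 2.700000) / (-0.167567 − (-2.927000)) = 2.797275 − (-0.016300)/(2.759433) = 2.803182
f(2.803182) = 0.005059
s_4 = 2.803182 − 0.005059·(2.803182 − 2.797275) / (0.005059 − (-0.167567)) = 2.803182 − (0.000030)/(0.172626) = 2.803009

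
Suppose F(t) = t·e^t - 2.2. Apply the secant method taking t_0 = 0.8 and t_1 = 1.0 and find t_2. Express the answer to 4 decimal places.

F(0.8) = -0.419567, F(1.0) = 0.518282
t_2 = 1.000000 − 0.518282·(1.000000 − 0.800000) / (0.518282 − (-0.419567)) = 1.000000 − (0.103656)/(0.937849) = 0.889474

0.8895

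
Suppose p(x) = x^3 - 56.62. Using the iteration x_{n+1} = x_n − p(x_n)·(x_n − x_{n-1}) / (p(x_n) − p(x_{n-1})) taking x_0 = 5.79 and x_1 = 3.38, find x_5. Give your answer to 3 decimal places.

3.840

p(5.79) = 137.48454, p(3.38) = -18.00553
x_2 = 3.38000 − (-18.00553)·(3.38000 − 5.79000) / (-18.00553 − 137.48454) = 3.38000 − (43.39332)/(-155.49007) = 3.65907
p(3.65907) = -7.62928
x_3 = 3.65907 − (-7.62928)·(3.65907 − 3.38000) / (-7.62928 − (-18.00553)) = 3.65907 − (-2.12914)/(10.37624) = 3.86427
p(3.86427) = 1.08345
x_4 = 3.86427 − 1.08345·(3.86427 − 3.65907) / (1.08345 − (-7.62928)) = 3.86427 − (0.22232)/(8.71274) = 3.83875
p(3.83875) = -0.05209
x_5 = 3.83875 − (-0.05209)·(3.83875 − 3.86427) / (-0.05209 − 1.08345) = 3.83875 − (0.00133)/(-1.13554) = 3.83992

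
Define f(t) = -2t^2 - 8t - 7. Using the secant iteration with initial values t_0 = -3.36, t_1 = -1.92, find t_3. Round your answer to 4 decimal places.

-4.1077

f(-3.36) = -2.699200, f(-1.92) = 0.987200
t_2 = -1.920000 − 0.987200·(-1.920000 − (-3.360000)) / (0.987200 − (-2.699200)) = -1.920000 − (1.421568)/(3.686400) = -2.305625
f(-2.305625) = 0.813187
t_3 = -2.305625 − 0.813187·(-2.305625 − (-1.920000)) / (0.813187 − 0.987200) = -2.305625 − (-0.313585)/(-0.174013) = -4.107701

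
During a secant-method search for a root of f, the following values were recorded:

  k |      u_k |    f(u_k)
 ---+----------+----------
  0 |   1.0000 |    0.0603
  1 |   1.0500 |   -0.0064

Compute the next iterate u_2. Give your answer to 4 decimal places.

u_2 = 1.0500 − (-0.0064)·(1.0500 − 1.0000) / (-0.0064 − 0.0603)
   = 1.0500 − (-0.000320)/(-0.066700) = 1.045202

1.0452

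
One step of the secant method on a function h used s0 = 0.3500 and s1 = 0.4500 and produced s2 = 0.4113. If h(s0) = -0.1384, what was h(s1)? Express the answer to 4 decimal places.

0.0874

The secant line through (0.3500, -0.1384) and (0.4500, h(s1)) crosses zero at s2 = 0.4113.
So (0.3500, -0.1384), (0.4500, h(s1)), (0.4113, 0) are collinear:
h(s1) = -0.1384 · (0.4500 − 0.4113) / (0.3500 − 0.4113) = -0.1384 · (0.038700)/(-0.061300) = 0.087375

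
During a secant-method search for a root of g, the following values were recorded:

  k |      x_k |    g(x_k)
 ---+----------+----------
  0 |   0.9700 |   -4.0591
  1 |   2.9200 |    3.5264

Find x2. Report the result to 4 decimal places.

2.0135

x2 = 2.9200 − 3.5264·(2.9200 − 0.9700) / (3.5264 − (-4.0591))
   = 2.9200 − (6.876480)/(7.585500) = 2.013470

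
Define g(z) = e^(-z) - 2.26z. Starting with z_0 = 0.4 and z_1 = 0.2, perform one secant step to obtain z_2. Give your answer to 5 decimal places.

g(0.4) = -0.2336800, g(0.2) = 0.3667308
z_2 = 0.2000000 − 0.3667308·(0.2000000 − 0.4000000) / (0.3667308 − (-0.2336800)) = 0.2000000 − (-0.0733462)/(0.6004107) = 0.3221600

0.32216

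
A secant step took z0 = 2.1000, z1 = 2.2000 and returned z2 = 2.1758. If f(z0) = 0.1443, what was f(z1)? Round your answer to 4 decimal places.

The secant line through (2.1000, 0.1443) and (2.2000, f(z1)) crosses zero at z2 = 2.1758.
So (2.1000, 0.1443), (2.2000, f(z1)), (2.1758, 0) are collinear:
f(z1) = 0.1443 · (2.2000 − 2.1758) / (2.1000 − 2.1758) = 0.1443 · (0.024200)/(-0.075800) = -0.046069

-0.0461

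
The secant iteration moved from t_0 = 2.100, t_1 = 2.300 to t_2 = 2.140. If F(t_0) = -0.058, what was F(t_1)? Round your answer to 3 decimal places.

The secant line through (2.100, -0.058) and (2.300, F(t_1)) crosses zero at t_2 = 2.140.
So (2.100, -0.058), (2.300, F(t_1)), (2.140, 0) are collinear:
F(t_1) = -0.058 · (2.300 − 2.140) / (2.100 − 2.140) = -0.058 · (0.16000)/(-0.04000) = 0.23200

0.232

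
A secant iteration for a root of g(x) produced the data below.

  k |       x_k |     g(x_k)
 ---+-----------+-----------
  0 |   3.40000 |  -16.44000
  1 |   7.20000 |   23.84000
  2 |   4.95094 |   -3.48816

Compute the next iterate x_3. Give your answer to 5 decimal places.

x_3 = 4.95094 − (-3.48816)·(4.95094 − 7.20000) / (-3.48816 − 23.84000)
   = 4.95094 − (7.8450811)/(-27.3281600) = 5.2380095

5.23801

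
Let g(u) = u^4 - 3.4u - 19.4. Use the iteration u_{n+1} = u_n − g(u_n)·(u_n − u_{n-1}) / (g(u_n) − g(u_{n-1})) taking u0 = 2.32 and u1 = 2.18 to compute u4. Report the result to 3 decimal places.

2.283

g(2.32) = 1.68223, g(2.18) = -4.22669
u2 = 2.18000 − (-4.22669)·(2.18000 − 2.32000) / (-4.22669 − 1.68223) = 2.18000 − (0.59174)/(-5.90892) = 2.28014
g(2.28014) = -0.12234
u3 = 2.28014 − (-0.12234)·(2.28014 − 2.18000) / (-0.12234 − (-4.22669)) = 2.28014 − (-0.01225)/(4.10435) = 2.28313
g(2.28313) = 0.00933
u4 = 2.28313 − 0.00933·(2.28313 − 2.28014) / (0.00933 − (-0.12234)) = 2.28313 − (0.00003)/(0.13168) = 2.28292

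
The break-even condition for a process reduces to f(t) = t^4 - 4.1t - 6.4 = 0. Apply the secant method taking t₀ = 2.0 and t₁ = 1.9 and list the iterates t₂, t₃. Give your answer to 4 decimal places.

f(2.0) = 1.400000, f(1.9) = -1.157900
t₂ = 1.900000 − (-1.157900)·(1.900000 − 2.000000) / (-1.157900 − 1.400000) = 1.900000 − (0.115790)/(-2.557900) = 1.945268
f(1.945268) = -0.056441
t₃ = 1.945268 − (-0.056441)·(1.945268 − 1.900000) / (-0.056441 − (-1.157900)) = 1.945268 − (-0.002555)/(1.101459) = 1.947587

1.9453, 1.9476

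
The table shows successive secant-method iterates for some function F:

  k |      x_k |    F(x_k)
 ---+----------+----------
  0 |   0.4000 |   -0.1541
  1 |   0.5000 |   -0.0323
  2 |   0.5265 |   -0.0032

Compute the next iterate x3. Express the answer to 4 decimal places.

x3 = 0.5265 − (-0.0032)·(0.5265 − 0.5000) / (-0.0032 − (-0.0323))
   = 0.5265 − (-0.000085)/(0.029100) = 0.529414

0.5294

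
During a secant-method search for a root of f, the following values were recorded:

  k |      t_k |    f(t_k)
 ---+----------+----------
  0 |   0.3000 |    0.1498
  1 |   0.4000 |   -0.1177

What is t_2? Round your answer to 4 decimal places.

0.3560

t_2 = 0.4000 − (-0.1177)·(0.4000 − 0.3000) / (-0.1177 − 0.1498)
   = 0.4000 − (-0.011770)/(-0.267500) = 0.356000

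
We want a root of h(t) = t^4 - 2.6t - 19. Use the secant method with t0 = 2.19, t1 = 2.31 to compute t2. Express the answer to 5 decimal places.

h(2.19) = -1.6914248, h(2.31) = 3.4679632
t2 = 2.3100000 − 3.4679632·(2.3100000 − 2.1900000) / (3.4679632 − (-1.6914248)) = 2.3100000 − (0.4161556)/(5.1593880) = 2.2293401

2.22934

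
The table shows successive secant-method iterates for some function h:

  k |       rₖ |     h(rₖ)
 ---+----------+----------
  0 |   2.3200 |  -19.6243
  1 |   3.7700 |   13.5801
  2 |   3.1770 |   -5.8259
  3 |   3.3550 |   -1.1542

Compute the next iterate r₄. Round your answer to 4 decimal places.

3.3990

r₄ = 3.3550 − (-1.1542)·(3.3550 − 3.1770) / (-1.1542 − (-5.8259))
   = 3.3550 − (-0.205448)/(4.671700) = 3.398977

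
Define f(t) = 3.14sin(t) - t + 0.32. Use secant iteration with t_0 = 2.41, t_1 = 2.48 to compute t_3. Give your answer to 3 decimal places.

f(2.41) = 0.00769, f(2.48) = -0.23086
t_2 = 2.48000 − (-0.23086)·(2.48000 − 2.41000) / (-0.23086 − 0.00769) = 2.48000 − (-0.01616)/(-0.23856) = 2.41226
f(2.41226) = 0.00016
t_3 = 2.41226 − 0.00016·(2.41226 − 2.48000) / (0.00016 − (-0.23086)) = 2.41226 − (-0.00001)/(0.23102) = 2.41230

2.412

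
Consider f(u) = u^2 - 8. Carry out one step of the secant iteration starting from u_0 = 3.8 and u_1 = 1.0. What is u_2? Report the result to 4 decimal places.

2.4583

f(3.8) = 6.440000, f(1.0) = -7.000000
u_2 = 1.000000 − (-7.000000)·(1.000000 − 3.800000) / (-7.000000 − 6.440000) = 1.000000 − (19.600000)/(-13.440000) = 2.458333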